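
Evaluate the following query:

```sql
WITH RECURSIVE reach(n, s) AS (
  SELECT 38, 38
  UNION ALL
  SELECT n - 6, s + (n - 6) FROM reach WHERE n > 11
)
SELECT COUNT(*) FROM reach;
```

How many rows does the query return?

Base: n=38, s=38.
Iteration 1: 38 > 11 holds -> n = 38 - 6 = 32, s = 38 + 32 = 70.
Iteration 2: 32 > 11 holds -> n = 32 - 6 = 26, s = 70 + 26 = 96.
Iteration 3: 26 > 11 holds -> n = 26 - 6 = 20, s = 96 + 20 = 116.
Iteration 4: 20 > 11 holds -> n = 20 - 6 = 14, s = 116 + 14 = 130.
Iteration 5: 14 > 11 holds -> n = 14 - 6 = 8, s = 130 + 8 = 138.
Iteration 6: 8 > 11 fails; recursion stops.
Total rows emitted: 6.

6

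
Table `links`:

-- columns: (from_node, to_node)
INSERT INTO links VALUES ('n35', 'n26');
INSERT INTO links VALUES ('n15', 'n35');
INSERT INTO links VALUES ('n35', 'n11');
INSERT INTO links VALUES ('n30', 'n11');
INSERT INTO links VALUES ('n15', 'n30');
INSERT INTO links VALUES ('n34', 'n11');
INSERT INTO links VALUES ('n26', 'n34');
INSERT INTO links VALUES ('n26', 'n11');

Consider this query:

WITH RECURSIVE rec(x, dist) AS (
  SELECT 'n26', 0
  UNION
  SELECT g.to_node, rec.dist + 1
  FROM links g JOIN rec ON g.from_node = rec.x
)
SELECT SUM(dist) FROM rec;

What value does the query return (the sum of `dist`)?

Base: (n26, dist=0).
Iteration 1: edges from {n26} -> (n11, dist=1), (n34, dist=1).
Iteration 2: edges from {n11,n34} -> (n11, dist=2).
Iteration 3: no outgoing edges from {n11}; recursion stops.
SUM(dist) = 0 + 1 + 1 + 2 = 4.

4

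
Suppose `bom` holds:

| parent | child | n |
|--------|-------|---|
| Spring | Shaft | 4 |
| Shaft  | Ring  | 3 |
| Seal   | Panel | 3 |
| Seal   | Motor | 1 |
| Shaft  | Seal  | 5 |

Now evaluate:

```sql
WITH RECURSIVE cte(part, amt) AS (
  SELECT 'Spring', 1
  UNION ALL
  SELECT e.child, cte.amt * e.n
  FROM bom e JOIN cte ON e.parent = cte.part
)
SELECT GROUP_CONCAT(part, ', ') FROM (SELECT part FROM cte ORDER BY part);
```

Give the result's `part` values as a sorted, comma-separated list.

Motor, Panel, Ring, Seal, Shaft, Spring

Base: (Spring, amt=1).
Iteration 1: components of {Spring} -> Shaft = 1*4 = 4.
Iteration 2: components of {Shaft} -> Ring = 4*3 = 12, Seal = 4*5 = 20.
Iteration 3: components of {Ring,Seal} -> Motor = 20*1 = 20, Panel = 20*3 = 60.
Iteration 4: no further components; recursion stops.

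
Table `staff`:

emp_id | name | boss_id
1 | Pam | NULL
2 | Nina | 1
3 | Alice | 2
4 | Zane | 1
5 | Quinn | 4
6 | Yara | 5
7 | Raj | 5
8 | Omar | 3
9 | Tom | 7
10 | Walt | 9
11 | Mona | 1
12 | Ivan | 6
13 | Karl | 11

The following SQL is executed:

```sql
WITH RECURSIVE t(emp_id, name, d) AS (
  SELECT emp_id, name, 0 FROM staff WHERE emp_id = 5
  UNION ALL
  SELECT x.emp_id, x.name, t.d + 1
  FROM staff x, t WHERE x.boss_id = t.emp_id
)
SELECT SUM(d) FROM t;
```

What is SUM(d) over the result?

9

Base: emp_id=5 (Quinn) at d 0.
Iteration 1: rows with boss_id in {5} -> Yara (id 6, d 1), Raj (id 7, d 1).
Iteration 2: rows with boss_id in {6,7} -> Tom (id 9, d 2), Ivan (id 12, d 2).
Iteration 3: rows with boss_id in {9,12} -> Walt (id 10, d 3).
Iteration 4: no rows with boss_id in {10}; recursion stops.
SUM(d) = 0 + 1 + 1 + 2 + 2 + 3 = 9.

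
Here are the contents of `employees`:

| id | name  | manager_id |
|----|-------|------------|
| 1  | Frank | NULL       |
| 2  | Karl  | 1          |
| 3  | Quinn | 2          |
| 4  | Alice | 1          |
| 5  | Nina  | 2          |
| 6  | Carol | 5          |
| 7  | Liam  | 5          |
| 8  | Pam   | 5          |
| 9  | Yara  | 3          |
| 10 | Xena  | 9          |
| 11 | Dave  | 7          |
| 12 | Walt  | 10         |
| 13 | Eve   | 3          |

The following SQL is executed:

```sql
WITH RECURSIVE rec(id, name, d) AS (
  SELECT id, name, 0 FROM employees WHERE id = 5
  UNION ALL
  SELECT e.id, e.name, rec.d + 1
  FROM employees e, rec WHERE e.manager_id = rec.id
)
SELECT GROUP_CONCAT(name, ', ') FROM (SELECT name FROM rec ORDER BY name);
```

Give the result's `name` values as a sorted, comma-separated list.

Carol, Dave, Liam, Nina, Pam

Base: id=5 (Nina) at d 0.
Iteration 1: rows with manager_id in {5} -> Carol (id 6, d 1), Liam (id 7, d 1), Pam (id 8, d 1).
Iteration 2: rows with manager_id in {6,7,8} -> Dave (id 11, d 2).
Iteration 3: no rows with manager_id in {11}; recursion stops.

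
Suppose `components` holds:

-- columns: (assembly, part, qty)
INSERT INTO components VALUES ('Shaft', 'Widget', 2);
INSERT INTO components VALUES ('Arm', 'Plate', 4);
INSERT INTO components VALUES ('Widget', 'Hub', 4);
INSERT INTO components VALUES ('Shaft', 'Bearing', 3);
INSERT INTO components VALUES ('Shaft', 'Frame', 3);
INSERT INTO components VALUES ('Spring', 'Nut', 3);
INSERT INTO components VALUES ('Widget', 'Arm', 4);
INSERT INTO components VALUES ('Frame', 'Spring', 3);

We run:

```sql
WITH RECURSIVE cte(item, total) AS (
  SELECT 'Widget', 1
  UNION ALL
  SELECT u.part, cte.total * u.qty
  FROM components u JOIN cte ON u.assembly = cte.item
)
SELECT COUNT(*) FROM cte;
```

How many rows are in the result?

Base: (Widget, total=1).
Iteration 1: components of {Widget} -> Arm = 1*4 = 4, Hub = 1*4 = 4.
Iteration 2: components of {Arm,Hub} -> Plate = 4*4 = 16.
Iteration 3: no further components; recursion stops.
Total rows emitted: 4.

4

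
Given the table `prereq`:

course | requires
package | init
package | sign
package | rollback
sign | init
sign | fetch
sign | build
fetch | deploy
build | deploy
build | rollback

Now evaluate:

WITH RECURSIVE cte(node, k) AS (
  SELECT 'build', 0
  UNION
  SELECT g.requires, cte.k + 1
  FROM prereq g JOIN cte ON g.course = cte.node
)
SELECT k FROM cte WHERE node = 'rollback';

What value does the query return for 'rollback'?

Base: (build, k=0).
Iteration 1: edges from {build} -> (deploy, k=1), (rollback, k=1).
Iteration 2: no outgoing edges from {deploy,rollback}; recursion stops.

1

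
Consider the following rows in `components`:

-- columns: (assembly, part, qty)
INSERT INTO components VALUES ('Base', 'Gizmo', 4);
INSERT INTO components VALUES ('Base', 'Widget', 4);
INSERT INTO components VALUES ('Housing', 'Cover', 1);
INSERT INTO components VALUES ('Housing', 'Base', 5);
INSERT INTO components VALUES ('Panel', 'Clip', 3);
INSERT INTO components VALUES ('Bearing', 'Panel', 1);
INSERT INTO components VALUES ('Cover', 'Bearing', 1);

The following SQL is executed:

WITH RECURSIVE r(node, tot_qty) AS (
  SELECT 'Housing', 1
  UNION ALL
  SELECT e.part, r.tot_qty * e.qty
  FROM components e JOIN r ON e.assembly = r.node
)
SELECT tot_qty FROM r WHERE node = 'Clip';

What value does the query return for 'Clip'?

3

Base: (Housing, tot_qty=1).
Iteration 1: components of {Housing} -> Base = 1*5 = 5, Cover = 1*1 = 1.
Iteration 2: components of {Base,Cover} -> Bearing = 1*1 = 1, Gizmo = 5*4 = 20, Widget = 5*4 = 20.
Iteration 3: components of {Bearing,Gizmo,Widget} -> Panel = 1*1 = 1.
Iteration 4: components of {Panel} -> Clip = 1*3 = 3.
Iteration 5: no further components; recursion stops.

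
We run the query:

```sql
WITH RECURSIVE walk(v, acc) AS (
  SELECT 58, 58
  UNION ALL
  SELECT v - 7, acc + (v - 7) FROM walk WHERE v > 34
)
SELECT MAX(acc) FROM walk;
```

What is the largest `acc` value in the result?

Base: v=58, acc=58.
Iteration 1: 58 > 34 holds -> v = 58 - 7 = 51, acc = 58 + 51 = 109.
Iteration 2: 51 > 34 holds -> v = 51 - 7 = 44, acc = 109 + 44 = 153.
Iteration 3: 44 > 34 holds -> v = 44 - 7 = 37, acc = 153 + 37 = 190.
Iteration 4: 37 > 34 holds -> v = 37 - 7 = 30, acc = 190 + 30 = 220.
Iteration 5: 30 > 34 fails; recursion stops.
acc values: 58, 109, 153, 190, 220; the maximum is 220.

220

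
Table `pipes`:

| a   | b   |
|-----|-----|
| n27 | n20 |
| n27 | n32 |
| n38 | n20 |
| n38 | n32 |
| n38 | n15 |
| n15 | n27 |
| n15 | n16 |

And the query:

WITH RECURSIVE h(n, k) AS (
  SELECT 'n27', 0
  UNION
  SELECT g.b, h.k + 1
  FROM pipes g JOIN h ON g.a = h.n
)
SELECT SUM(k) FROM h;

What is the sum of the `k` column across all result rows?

2

Base: (n27, k=0).
Iteration 1: edges from {n27} -> (n20, k=1), (n32, k=1).
Iteration 2: no outgoing edges from {n20,n32}; recursion stops.
SUM(k) = 0 + 1 + 1 = 2.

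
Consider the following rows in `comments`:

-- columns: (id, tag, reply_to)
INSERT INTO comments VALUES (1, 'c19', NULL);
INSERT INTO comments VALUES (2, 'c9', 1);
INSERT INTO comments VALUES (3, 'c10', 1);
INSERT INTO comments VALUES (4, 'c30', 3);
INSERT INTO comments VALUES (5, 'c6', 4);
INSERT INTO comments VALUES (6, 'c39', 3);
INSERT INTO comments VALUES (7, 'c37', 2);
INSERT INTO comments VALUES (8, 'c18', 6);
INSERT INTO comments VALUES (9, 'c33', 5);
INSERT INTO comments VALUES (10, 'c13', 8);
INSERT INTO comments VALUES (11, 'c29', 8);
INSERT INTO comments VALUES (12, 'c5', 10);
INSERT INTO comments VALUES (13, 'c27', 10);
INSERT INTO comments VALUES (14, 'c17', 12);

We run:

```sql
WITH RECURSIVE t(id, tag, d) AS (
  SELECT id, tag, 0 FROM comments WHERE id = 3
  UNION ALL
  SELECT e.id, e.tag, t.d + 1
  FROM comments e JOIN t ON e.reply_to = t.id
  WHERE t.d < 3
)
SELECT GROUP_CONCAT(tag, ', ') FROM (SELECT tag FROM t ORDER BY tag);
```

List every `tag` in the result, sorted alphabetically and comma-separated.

Base: id=3 (c10) at d 0.
Iteration 1: rows with reply_to in {3} -> c30 (id 4, d 1), c39 (id 6, d 1).
Iteration 2: rows with reply_to in {4,6} -> c6 (id 5, d 2), c18 (id 8, d 2).
Iteration 3: rows with reply_to in {5,8} -> c33 (id 9, d 3), c13 (id 10, d 3), c29 (id 11, d 3).
Iteration 4: d < 3 fails for all current rows; recursion stops.

c10, c13, c18, c29, c30, c33, c39, c6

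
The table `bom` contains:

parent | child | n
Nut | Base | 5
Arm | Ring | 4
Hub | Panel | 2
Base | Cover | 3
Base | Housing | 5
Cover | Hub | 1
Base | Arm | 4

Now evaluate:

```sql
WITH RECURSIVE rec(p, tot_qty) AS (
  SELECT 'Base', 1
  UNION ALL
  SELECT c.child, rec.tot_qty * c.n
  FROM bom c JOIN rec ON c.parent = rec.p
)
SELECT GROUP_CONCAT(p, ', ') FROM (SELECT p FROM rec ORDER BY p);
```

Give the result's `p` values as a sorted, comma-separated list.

Arm, Base, Cover, Housing, Hub, Panel, Ring

Base: (Base, tot_qty=1).
Iteration 1: components of {Base} -> Arm = 1*4 = 4, Cover = 1*3 = 3, Housing = 1*5 = 5.
Iteration 2: components of {Arm,Cover,Housing} -> Hub = 3*1 = 3, Ring = 4*4 = 16.
Iteration 3: components of {Hub,Ring} -> Panel = 3*2 = 6.
Iteration 4: no further components; recursion stops.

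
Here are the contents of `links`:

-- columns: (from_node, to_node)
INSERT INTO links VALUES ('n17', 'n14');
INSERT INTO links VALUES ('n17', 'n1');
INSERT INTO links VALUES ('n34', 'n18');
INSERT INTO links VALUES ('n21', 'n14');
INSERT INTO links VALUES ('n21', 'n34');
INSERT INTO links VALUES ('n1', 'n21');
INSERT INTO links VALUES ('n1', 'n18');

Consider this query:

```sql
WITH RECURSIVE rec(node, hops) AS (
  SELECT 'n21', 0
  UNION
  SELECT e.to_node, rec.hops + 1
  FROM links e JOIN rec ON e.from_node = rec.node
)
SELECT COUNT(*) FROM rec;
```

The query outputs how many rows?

4

Base: (n21, hops=0).
Iteration 1: edges from {n21} -> (n14, hops=1), (n34, hops=1).
Iteration 2: edges from {n14,n34} -> (n18, hops=2).
Iteration 3: no outgoing edges from {n18}; recursion stops.
Total rows emitted: 4.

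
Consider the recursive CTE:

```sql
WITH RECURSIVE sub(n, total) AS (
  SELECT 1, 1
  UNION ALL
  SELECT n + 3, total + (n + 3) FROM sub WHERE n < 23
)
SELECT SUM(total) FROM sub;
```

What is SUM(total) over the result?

Base: n=1, total=1.
Iteration 1: 1 < 23 holds -> n = 1 + 3 = 4, total = 1 + 4 = 5.
Iteration 2: 4 < 23 holds -> n = 4 + 3 = 7, total = 5 + 7 = 12.
Iteration 3: 7 < 23 holds -> n = 7 + 3 = 10, total = 12 + 10 = 22.
Iteration 4: 10 < 23 holds -> n = 10 + 3 = 13, total = 22 + 13 = 35.
Iteration 5: 13 < 23 holds -> n = 13 + 3 = 16, total = 35 + 16 = 51.
Iteration 6: 16 < 23 holds -> n = 16 + 3 = 19, total = 51 + 19 = 70.
Iteration 7: 19 < 23 holds -> n = 19 + 3 = 22, total = 70 + 22 = 92.
Iteration 8: 22 < 23 holds -> n = 22 + 3 = 25, total = 92 + 25 = 117.
Iteration 9: 25 < 23 fails; recursion stops.
SUM(total) = 1 + 5 + 12 + 22 + 35 + 51 + 70 + 92 + 117 = 405.

405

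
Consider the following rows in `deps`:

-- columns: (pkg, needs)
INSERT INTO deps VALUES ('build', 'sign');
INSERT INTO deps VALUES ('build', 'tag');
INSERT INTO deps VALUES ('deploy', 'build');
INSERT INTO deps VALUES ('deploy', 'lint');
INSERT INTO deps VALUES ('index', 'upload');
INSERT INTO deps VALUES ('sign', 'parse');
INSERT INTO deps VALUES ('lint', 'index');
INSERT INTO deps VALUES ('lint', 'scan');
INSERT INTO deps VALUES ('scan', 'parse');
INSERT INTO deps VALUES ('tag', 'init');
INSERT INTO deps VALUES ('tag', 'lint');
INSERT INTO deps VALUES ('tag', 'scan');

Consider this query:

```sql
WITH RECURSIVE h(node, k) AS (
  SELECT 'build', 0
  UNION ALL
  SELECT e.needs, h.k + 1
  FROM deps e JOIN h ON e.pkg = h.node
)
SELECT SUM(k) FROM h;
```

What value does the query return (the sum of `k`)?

27

Base: (build, k=0).
Iteration 1: edges from {build} -> (sign, k=1), (tag, k=1).
Iteration 2: edges from {sign,tag} -> (init, k=2), (lint, k=2), (parse, k=2), (scan, k=2).
Iteration 3: edges from {init,lint,parse,scan} -> (index, k=3), (parse, k=3), (scan, k=3).
Iteration 4: edges from {index,parse,scan} -> (parse, k=4), (upload, k=4).
Iteration 5: no outgoing edges from {parse,upload}; recursion stops.
SUM(k) = 0 + 1 + 1 + 2 + 2 + 2 + 2 + 3 + 3 + 3 + 4 + 4 = 27.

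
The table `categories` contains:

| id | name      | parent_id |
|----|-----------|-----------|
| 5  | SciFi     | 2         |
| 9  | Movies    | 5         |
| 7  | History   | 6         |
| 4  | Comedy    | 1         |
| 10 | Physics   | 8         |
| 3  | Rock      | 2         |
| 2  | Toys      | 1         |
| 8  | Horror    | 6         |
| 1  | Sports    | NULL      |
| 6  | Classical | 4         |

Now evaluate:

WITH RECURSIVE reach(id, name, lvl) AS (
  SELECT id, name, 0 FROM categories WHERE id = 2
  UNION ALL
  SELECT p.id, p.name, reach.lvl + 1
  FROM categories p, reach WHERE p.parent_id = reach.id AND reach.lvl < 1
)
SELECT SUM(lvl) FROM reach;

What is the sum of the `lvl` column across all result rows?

2

Base: id=2 (Toys) at lvl 0.
Iteration 1: rows with parent_id in {2} -> Rock (id 3, lvl 1), SciFi (id 5, lvl 1).
Iteration 2: lvl < 1 fails for all current rows; recursion stops.
SUM(lvl) = 0 + 1 + 1 = 2.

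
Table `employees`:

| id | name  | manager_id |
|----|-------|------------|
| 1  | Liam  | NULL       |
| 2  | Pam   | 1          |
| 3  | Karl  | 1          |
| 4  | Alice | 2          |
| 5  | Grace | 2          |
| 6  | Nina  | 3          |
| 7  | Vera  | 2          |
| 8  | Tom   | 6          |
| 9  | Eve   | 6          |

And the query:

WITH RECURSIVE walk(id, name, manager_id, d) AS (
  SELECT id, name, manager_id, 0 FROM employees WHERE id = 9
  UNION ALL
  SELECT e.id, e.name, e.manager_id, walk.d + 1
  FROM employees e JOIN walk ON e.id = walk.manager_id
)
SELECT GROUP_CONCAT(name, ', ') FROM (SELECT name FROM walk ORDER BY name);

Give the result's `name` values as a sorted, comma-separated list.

Base: id=9 (Eve), manager_id=6, d 0.
Iteration 1: join on id=6 -> Nina (id 6, manager_id=3, d 1).
Iteration 2: join on id=3 -> Karl (id 3, manager_id=1, d 2).
Iteration 3: join on id=1 -> Liam (id 1, manager_id=NULL, d 3).
Iteration 4: manager_id is NULL; no match; recursion stops.

Eve, Karl, Liam, Nina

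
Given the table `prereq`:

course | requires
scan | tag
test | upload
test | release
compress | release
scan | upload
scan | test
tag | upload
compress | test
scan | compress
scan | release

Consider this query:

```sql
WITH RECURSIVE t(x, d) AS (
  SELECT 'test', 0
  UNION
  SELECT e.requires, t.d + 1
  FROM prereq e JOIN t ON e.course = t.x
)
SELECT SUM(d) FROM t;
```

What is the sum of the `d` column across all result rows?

2

Base: (test, d=0).
Iteration 1: edges from {test} -> (release, d=1), (upload, d=1).
Iteration 2: no outgoing edges from {release,upload}; recursion stops.
SUM(d) = 0 + 1 + 1 = 2.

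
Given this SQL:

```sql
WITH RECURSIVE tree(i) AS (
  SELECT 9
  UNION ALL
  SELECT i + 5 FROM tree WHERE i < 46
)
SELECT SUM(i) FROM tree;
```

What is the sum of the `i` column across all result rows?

Base: i=9.
Iteration 1: 9 < 46 holds -> i = 9 + 5 = 14.
Iteration 2: 14 < 46 holds -> i = 14 + 5 = 19.
Iteration 3: 19 < 46 holds -> i = 19 + 5 = 24.
Iteration 4: 24 < 46 holds -> i = 24 + 5 = 29.
Iteration 5: 29 < 46 holds -> i = 29 + 5 = 34.
Iteration 6: 34 < 46 holds -> i = 34 + 5 = 39.
Iteration 7: 39 < 46 holds -> i = 39 + 5 = 44.
Iteration 8: 44 < 46 holds -> i = 44 + 5 = 49.
Iteration 9: 49 < 46 fails; recursion stops.
SUM(i) = 9 + 14 + 19 + 24 + 29 + 34 + 39 + 44 + 49 = 261.

261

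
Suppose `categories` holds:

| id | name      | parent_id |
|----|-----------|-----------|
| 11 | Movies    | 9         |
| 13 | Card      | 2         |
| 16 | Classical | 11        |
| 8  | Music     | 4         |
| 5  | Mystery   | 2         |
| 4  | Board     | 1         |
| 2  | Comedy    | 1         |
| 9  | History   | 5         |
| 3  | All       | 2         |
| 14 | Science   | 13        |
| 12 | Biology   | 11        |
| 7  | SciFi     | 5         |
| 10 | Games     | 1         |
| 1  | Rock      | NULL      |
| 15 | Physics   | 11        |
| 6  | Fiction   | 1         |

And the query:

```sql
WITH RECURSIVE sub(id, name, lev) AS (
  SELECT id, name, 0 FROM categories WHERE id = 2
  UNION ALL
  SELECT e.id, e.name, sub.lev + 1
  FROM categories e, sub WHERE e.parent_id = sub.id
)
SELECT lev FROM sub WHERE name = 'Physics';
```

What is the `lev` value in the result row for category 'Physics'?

Base: id=2 (Comedy) at lev 0.
Iteration 1: rows with parent_id in {2} -> All (id 3, lev 1), Mystery (id 5, lev 1), Card (id 13, lev 1).
Iteration 2: rows with parent_id in {3,5,13} -> SciFi (id 7, lev 2), History (id 9, lev 2), Science (id 14, lev 2).
Iteration 3: rows with parent_id in {7,9,14} -> Movies (id 11, lev 3).
Iteration 4: rows with parent_id in {11} -> Biology (id 12, lev 4), Physics (id 15, lev 4), Classical (id 16, lev 4).
Iteration 5: no rows with parent_id in {12,15,16}; recursion stops.

4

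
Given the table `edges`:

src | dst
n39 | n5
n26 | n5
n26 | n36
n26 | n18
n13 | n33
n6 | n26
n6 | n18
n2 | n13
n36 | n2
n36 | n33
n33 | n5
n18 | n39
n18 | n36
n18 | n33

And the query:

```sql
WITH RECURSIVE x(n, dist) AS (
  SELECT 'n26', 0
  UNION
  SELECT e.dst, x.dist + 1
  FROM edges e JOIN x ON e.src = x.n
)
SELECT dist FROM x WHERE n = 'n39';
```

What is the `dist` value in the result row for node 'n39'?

2

Base: (n26, dist=0).
Iteration 1: edges from {n26} -> (n18, dist=1), (n36, dist=1), (n5, dist=1).
Iteration 2: edges from {n18,n36,n5} -> (n2, dist=2), (n33, dist=2), (n36, dist=2), (n39, dist=2). [UNION drops 1 duplicate row(s)]
Iteration 3: edges from {n2,n33,n36,n39} -> (n13, dist=3), (n2, dist=3), (n33, dist=3), (n5, dist=3). [UNION drops 1 duplicate row(s)]
Iteration 4: edges from {n13,n2,n33,n5} -> (n13, dist=4), (n33, dist=4), (n5, dist=4).
Iteration 5: edges from {n13,n33,n5} -> (n33, dist=5), (n5, dist=5).
Iteration 6: edges from {n33,n5} -> (n5, dist=6).
Iteration 7: no outgoing edges from {n5}; recursion stops.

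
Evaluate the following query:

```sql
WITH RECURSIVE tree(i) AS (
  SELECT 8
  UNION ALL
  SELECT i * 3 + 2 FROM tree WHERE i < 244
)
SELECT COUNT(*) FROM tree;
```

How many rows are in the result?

5

Base: i=8.
Iteration 1: 8 < 244 holds -> i = 8 * 3 + 2 = 26.
Iteration 2: 26 < 244 holds -> i = 26 * 3 + 2 = 80.
Iteration 3: 80 < 244 holds -> i = 80 * 3 + 2 = 242.
Iteration 4: 242 < 244 holds -> i = 242 * 3 + 2 = 728.
Iteration 5: 728 < 244 fails; recursion stops.
Total rows emitted: 5.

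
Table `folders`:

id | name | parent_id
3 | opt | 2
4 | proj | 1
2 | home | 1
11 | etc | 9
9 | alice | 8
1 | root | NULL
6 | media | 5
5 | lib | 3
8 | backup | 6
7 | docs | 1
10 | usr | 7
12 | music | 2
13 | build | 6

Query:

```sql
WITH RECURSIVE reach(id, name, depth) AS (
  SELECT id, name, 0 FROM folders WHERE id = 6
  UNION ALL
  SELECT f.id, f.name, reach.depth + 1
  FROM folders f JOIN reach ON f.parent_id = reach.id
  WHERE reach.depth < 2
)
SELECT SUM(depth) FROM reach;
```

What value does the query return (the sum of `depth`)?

Base: id=6 (media) at depth 0.
Iteration 1: rows with parent_id in {6} -> backup (id 8, depth 1), build (id 13, depth 1).
Iteration 2: rows with parent_id in {8,13} -> alice (id 9, depth 2).
Iteration 3: depth < 2 fails for all current rows; recursion stops.
SUM(depth) = 0 + 1 + 1 + 2 = 4.

4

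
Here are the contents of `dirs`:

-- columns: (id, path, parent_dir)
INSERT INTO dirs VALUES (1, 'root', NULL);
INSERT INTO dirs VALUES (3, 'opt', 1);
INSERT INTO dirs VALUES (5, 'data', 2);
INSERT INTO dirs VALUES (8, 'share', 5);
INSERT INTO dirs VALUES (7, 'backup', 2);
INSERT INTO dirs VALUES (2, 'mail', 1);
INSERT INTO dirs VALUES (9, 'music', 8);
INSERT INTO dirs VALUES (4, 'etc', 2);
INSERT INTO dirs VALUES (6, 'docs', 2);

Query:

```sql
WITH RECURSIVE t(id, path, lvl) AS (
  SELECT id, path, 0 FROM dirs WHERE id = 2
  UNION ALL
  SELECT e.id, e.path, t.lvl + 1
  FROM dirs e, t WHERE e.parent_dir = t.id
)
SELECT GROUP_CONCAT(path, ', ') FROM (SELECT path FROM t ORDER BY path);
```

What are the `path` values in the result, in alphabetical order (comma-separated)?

Base: id=2 (mail) at lvl 0.
Iteration 1: rows with parent_dir in {2} -> etc (id 4, lvl 1), data (id 5, lvl 1), docs (id 6, lvl 1), backup (id 7, lvl 1).
Iteration 2: rows with parent_dir in {4,5,6,7} -> share (id 8, lvl 2).
Iteration 3: rows with parent_dir in {8} -> music (id 9, lvl 3).
Iteration 4: no rows with parent_dir in {9}; recursion stops.

backup, data, docs, etc, mail, music, share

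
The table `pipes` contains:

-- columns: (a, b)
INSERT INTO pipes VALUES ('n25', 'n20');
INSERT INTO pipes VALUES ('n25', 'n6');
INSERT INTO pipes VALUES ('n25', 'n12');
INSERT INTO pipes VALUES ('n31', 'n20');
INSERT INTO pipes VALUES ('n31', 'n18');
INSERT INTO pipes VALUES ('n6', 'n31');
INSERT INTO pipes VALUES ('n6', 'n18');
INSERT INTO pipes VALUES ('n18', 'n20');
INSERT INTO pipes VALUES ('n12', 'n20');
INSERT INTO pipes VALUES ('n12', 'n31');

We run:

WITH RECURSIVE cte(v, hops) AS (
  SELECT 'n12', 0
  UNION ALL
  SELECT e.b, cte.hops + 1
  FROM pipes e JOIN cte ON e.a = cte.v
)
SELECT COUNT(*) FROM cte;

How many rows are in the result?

Base: (n12, hops=0).
Iteration 1: edges from {n12} -> (n20, hops=1), (n31, hops=1).
Iteration 2: edges from {n20,n31} -> (n18, hops=2), (n20, hops=2).
Iteration 3: edges from {n18,n20} -> (n20, hops=3).
Iteration 4: no outgoing edges from {n20}; recursion stops.
Total rows emitted: 6.

6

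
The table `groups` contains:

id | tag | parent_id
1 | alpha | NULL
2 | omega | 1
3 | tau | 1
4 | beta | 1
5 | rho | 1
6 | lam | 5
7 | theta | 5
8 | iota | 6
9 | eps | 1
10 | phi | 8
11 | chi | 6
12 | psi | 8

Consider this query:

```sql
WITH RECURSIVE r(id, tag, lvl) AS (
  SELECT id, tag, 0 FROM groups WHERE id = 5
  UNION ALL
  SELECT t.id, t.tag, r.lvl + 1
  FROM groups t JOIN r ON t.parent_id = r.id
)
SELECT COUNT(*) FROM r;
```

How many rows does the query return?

7

Base: id=5 (rho) at lvl 0.
Iteration 1: rows with parent_id in {5} -> lam (id 6, lvl 1), theta (id 7, lvl 1).
Iteration 2: rows with parent_id in {6,7} -> iota (id 8, lvl 2), chi (id 11, lvl 2).
Iteration 3: rows with parent_id in {8,11} -> phi (id 10, lvl 3), psi (id 12, lvl 3).
Iteration 4: no rows with parent_id in {10,12}; recursion stops.
Total rows emitted: 7.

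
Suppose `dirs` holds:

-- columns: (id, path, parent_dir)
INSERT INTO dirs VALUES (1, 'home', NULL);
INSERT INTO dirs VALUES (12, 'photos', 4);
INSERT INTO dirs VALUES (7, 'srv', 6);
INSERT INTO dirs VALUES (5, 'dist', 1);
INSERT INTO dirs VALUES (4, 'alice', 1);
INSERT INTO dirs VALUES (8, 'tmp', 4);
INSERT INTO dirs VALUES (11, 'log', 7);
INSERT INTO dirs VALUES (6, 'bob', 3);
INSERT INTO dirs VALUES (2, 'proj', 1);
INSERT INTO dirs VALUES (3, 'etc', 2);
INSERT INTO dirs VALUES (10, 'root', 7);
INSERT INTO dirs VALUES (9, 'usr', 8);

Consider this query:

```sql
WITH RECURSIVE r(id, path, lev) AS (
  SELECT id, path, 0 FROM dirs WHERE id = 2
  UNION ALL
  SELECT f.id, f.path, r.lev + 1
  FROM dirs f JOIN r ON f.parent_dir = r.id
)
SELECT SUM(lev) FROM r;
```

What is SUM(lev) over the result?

14

Base: id=2 (proj) at lev 0.
Iteration 1: rows with parent_dir in {2} -> etc (id 3, lev 1).
Iteration 2: rows with parent_dir in {3} -> bob (id 6, lev 2).
Iteration 3: rows with parent_dir in {6} -> srv (id 7, lev 3).
Iteration 4: rows with parent_dir in {7} -> root (id 10, lev 4), log (id 11, lev 4).
Iteration 5: no rows with parent_dir in {10,11}; recursion stops.
SUM(lev) = 0 + 1 + 2 + 3 + 4 + 4 = 14.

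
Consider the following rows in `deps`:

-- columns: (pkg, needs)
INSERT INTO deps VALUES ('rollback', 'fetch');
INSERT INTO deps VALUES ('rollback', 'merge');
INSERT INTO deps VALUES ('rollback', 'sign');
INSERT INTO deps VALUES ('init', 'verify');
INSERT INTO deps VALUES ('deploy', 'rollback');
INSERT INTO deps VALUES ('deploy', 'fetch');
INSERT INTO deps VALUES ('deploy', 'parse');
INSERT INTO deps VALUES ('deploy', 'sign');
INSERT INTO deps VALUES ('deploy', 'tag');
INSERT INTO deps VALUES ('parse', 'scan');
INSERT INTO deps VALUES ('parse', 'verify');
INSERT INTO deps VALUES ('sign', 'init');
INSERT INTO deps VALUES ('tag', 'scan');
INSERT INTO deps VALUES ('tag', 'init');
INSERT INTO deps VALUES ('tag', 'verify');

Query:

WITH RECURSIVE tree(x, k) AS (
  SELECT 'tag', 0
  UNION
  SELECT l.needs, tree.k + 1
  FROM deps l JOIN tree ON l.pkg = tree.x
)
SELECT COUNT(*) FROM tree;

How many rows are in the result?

5

Base: (tag, k=0).
Iteration 1: edges from {tag} -> (init, k=1), (scan, k=1), (verify, k=1).
Iteration 2: edges from {init,scan,verify} -> (verify, k=2).
Iteration 3: no outgoing edges from {verify}; recursion stops.
Total rows emitted: 5.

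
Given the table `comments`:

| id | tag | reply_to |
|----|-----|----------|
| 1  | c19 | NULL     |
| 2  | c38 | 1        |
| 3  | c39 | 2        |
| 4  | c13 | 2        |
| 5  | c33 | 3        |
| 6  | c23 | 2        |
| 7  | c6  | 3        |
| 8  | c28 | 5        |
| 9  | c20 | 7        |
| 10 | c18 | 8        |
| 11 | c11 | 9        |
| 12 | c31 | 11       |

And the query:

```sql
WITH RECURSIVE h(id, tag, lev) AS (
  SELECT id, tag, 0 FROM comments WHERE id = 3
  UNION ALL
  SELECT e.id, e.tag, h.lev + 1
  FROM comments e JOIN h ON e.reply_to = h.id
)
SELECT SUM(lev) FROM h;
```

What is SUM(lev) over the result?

16

Base: id=3 (c39) at lev 0.
Iteration 1: rows with reply_to in {3} -> c33 (id 5, lev 1), c6 (id 7, lev 1).
Iteration 2: rows with reply_to in {5,7} -> c28 (id 8, lev 2), c20 (id 9, lev 2).
Iteration 3: rows with reply_to in {8,9} -> c18 (id 10, lev 3), c11 (id 11, lev 3).
Iteration 4: rows with reply_to in {10,11} -> c31 (id 12, lev 4).
Iteration 5: no rows with reply_to in {12}; recursion stops.
SUM(lev) = 0 + 1 + 1 + 2 + 2 + 3 + 3 + 4 = 16.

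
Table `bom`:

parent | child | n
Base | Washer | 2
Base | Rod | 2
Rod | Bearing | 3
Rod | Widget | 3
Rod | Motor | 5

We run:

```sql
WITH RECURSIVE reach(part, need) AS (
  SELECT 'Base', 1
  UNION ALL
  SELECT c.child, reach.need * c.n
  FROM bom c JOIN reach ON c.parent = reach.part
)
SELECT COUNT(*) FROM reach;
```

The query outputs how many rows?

Base: (Base, need=1).
Iteration 1: components of {Base} -> Rod = 1*2 = 2, Washer = 1*2 = 2.
Iteration 2: components of {Rod,Washer} -> Bearing = 2*3 = 6, Motor = 2*5 = 10, Widget = 2*3 = 6.
Iteration 3: no further components; recursion stops.
Total rows emitted: 6.

6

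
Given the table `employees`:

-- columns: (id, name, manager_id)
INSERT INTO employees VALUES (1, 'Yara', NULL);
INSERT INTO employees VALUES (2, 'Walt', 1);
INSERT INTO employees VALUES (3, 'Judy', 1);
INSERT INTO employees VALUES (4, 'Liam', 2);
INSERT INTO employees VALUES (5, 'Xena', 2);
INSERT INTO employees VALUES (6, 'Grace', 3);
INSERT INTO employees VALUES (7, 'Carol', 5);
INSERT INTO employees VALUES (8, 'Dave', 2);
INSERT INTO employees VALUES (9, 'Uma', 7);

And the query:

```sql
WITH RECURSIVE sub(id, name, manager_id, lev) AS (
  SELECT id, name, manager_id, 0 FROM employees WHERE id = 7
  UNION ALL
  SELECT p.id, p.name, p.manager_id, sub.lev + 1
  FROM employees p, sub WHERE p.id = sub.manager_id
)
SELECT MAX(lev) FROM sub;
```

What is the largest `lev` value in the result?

Base: id=7 (Carol), manager_id=5, lev 0.
Iteration 1: join on id=5 -> Xena (id 5, manager_id=2, lev 1).
Iteration 2: join on id=2 -> Walt (id 2, manager_id=1, lev 2).
Iteration 3: join on id=1 -> Yara (id 1, manager_id=NULL, lev 3).
Iteration 4: manager_id is NULL; no match; recursion stops.
lev values: 0, 1, 2, 3; the maximum is 3.

3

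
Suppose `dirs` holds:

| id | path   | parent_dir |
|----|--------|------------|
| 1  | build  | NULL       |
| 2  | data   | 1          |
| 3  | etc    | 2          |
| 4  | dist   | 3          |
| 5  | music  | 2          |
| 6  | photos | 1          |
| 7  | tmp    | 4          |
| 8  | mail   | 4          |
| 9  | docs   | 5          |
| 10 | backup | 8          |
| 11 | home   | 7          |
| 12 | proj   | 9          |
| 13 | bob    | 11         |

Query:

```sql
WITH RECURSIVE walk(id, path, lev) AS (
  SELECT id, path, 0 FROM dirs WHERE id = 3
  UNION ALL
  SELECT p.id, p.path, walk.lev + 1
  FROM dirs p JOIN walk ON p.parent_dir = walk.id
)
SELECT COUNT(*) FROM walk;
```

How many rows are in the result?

7

Base: id=3 (etc) at lev 0.
Iteration 1: rows with parent_dir in {3} -> dist (id 4, lev 1).
Iteration 2: rows with parent_dir in {4} -> tmp (id 7, lev 2), mail (id 8, lev 2).
Iteration 3: rows with parent_dir in {7,8} -> backup (id 10, lev 3), home (id 11, lev 3).
Iteration 4: rows with parent_dir in {10,11} -> bob (id 13, lev 4).
Iteration 5: no rows with parent_dir in {13}; recursion stops.
Total rows emitted: 7.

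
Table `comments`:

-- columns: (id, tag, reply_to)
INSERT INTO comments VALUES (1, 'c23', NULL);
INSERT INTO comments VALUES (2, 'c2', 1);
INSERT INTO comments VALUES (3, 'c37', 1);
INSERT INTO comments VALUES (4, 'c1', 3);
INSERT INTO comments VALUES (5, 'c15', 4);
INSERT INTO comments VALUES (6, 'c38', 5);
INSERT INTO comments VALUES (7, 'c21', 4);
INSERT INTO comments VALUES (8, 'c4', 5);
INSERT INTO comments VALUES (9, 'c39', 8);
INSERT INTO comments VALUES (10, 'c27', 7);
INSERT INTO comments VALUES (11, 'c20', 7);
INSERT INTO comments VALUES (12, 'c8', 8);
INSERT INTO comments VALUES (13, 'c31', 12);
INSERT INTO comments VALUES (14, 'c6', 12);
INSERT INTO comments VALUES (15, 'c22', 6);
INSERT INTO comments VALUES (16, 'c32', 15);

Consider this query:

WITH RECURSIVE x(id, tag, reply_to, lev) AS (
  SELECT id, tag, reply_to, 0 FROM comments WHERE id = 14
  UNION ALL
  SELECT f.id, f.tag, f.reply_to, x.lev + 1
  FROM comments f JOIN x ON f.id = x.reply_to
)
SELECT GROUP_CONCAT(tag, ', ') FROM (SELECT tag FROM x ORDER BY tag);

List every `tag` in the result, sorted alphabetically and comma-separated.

c1, c15, c23, c37, c4, c6, c8

Base: id=14 (c6), reply_to=12, lev 0.
Iteration 1: join on id=12 -> c8 (id 12, reply_to=8, lev 1).
Iteration 2: join on id=8 -> c4 (id 8, reply_to=5, lev 2).
Iteration 3: join on id=5 -> c15 (id 5, reply_to=4, lev 3).
Iteration 4: join on id=4 -> c1 (id 4, reply_to=3, lev 4).
Iteration 5: join on id=3 -> c37 (id 3, reply_to=1, lev 5).
Iteration 6: join on id=1 -> c23 (id 1, reply_to=NULL, lev 6).
Iteration 7: reply_to is NULL; no match; recursion stops.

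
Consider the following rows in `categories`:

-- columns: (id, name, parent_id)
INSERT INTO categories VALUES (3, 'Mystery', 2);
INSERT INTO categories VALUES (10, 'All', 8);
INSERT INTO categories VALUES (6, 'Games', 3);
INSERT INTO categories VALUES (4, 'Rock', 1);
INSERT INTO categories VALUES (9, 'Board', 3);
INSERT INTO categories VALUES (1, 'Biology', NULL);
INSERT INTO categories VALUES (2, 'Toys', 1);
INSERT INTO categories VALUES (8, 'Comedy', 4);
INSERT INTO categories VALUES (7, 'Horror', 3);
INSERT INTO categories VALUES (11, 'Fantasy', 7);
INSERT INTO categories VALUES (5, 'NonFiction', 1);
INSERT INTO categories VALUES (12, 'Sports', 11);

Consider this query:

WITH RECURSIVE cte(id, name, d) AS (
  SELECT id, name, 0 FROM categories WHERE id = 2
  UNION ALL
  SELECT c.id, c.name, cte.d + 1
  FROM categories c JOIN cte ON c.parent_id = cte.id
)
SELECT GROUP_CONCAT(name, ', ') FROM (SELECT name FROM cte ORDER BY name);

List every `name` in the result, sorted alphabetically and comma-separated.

Board, Fantasy, Games, Horror, Mystery, Sports, Toys

Base: id=2 (Toys) at d 0.
Iteration 1: rows with parent_id in {2} -> Mystery (id 3, d 1).
Iteration 2: rows with parent_id in {3} -> Games (id 6, d 2), Horror (id 7, d 2), Board (id 9, d 2).
Iteration 3: rows with parent_id in {6,7,9} -> Fantasy (id 11, d 3).
Iteration 4: rows with parent_id in {11} -> Sports (id 12, d 4).
Iteration 5: no rows with parent_id in {12}; recursion stops.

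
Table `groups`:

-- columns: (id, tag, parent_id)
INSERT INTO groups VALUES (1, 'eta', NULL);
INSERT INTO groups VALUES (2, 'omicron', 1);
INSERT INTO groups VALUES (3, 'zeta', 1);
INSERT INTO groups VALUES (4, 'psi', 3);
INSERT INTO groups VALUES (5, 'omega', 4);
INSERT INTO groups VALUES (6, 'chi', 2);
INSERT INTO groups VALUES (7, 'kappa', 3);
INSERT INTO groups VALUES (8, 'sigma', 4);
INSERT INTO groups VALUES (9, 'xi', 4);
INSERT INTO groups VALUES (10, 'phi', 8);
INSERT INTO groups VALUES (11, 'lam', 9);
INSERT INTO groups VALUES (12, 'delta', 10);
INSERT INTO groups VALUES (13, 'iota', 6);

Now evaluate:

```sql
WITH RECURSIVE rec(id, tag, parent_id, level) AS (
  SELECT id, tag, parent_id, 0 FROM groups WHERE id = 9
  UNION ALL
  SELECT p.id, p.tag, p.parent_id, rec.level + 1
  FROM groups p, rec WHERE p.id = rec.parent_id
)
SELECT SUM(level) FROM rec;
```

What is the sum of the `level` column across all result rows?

Base: id=9 (xi), parent_id=4, level 0.
Iteration 1: join on id=4 -> psi (id 4, parent_id=3, level 1).
Iteration 2: join on id=3 -> zeta (id 3, parent_id=1, level 2).
Iteration 3: join on id=1 -> eta (id 1, parent_id=NULL, level 3).
Iteration 4: parent_id is NULL; no match; recursion stops.
SUM(level) = 0 + 1 + 2 + 3 = 6.

6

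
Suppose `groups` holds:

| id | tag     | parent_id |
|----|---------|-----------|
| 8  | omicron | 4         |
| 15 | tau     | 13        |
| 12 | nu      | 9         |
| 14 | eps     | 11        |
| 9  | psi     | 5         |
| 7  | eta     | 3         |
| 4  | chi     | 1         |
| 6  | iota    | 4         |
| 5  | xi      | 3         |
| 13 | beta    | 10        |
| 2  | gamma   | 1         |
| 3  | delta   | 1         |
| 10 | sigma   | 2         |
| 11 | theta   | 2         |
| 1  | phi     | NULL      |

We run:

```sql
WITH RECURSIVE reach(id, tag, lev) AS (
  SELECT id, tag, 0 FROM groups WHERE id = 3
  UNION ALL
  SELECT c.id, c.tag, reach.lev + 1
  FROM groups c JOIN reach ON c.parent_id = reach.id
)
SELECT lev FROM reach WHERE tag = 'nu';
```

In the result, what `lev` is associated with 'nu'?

3

Base: id=3 (delta) at lev 0.
Iteration 1: rows with parent_id in {3} -> xi (id 5, lev 1), eta (id 7, lev 1).
Iteration 2: rows with parent_id in {5,7} -> psi (id 9, lev 2).
Iteration 3: rows with parent_id in {9} -> nu (id 12, lev 3).
Iteration 4: no rows with parent_id in {12}; recursion stops.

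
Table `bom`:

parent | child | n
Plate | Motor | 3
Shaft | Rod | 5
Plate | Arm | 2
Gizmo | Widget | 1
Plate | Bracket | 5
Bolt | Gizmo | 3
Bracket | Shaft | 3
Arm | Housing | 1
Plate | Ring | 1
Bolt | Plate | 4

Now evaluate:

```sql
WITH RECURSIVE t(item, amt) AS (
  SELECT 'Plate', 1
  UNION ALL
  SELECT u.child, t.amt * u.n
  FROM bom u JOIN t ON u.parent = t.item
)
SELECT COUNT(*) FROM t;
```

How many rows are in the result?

8

Base: (Plate, amt=1).
Iteration 1: components of {Plate} -> Arm = 1*2 = 2, Bracket = 1*5 = 5, Motor = 1*3 = 3, Ring = 1*1 = 1.
Iteration 2: components of {Arm,Bracket,Motor,Ring} -> Housing = 2*1 = 2, Shaft = 5*3 = 15.
Iteration 3: components of {Housing,Shaft} -> Rod = 15*5 = 75.
Iteration 4: no further components; recursion stops.
Total rows emitted: 8.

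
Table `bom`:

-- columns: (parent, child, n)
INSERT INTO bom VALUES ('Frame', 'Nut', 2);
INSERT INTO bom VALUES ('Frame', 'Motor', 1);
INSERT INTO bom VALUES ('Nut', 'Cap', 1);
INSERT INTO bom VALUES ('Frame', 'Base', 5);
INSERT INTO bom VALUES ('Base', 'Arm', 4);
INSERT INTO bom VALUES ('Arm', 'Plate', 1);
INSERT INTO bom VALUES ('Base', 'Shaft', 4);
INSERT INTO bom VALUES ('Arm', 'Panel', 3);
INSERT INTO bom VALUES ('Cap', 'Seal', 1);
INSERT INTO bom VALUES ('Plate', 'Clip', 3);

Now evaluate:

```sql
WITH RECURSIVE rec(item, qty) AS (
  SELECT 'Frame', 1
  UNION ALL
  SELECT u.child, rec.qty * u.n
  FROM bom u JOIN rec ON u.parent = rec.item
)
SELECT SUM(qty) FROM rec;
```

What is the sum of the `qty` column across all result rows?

193

Base: (Frame, qty=1).
Iteration 1: components of {Frame} -> Base = 1*5 = 5, Motor = 1*1 = 1, Nut = 1*2 = 2.
Iteration 2: components of {Base,Motor,Nut} -> Arm = 5*4 = 20, Cap = 2*1 = 2, Shaft = 5*4 = 20.
Iteration 3: components of {Arm,Cap,Shaft} -> Panel = 20*3 = 60, Plate = 20*1 = 20, Seal = 2*1 = 2.
Iteration 4: components of {Panel,Plate,Seal} -> Clip = 20*3 = 60.
Iteration 5: no further components; recursion stops.
SUM(qty) = 1 + 2 + 1 + 5 + 2 + 20 + 20 + 2 + 20 + 60 + 60 = 193.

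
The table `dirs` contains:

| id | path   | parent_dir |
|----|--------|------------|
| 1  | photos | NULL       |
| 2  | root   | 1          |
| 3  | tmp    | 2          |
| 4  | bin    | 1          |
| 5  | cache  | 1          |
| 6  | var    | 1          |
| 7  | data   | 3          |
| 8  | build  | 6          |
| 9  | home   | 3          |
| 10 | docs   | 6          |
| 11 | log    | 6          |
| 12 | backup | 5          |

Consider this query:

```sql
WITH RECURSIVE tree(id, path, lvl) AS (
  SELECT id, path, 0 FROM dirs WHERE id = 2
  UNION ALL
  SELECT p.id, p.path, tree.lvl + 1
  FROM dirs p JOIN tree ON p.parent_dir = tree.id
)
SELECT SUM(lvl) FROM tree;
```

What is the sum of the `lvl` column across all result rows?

5

Base: id=2 (root) at lvl 0.
Iteration 1: rows with parent_dir in {2} -> tmp (id 3, lvl 1).
Iteration 2: rows with parent_dir in {3} -> data (id 7, lvl 2), home (id 9, lvl 2).
Iteration 3: no rows with parent_dir in {7,9}; recursion stops.
SUM(lvl) = 0 + 1 + 2 + 2 = 5.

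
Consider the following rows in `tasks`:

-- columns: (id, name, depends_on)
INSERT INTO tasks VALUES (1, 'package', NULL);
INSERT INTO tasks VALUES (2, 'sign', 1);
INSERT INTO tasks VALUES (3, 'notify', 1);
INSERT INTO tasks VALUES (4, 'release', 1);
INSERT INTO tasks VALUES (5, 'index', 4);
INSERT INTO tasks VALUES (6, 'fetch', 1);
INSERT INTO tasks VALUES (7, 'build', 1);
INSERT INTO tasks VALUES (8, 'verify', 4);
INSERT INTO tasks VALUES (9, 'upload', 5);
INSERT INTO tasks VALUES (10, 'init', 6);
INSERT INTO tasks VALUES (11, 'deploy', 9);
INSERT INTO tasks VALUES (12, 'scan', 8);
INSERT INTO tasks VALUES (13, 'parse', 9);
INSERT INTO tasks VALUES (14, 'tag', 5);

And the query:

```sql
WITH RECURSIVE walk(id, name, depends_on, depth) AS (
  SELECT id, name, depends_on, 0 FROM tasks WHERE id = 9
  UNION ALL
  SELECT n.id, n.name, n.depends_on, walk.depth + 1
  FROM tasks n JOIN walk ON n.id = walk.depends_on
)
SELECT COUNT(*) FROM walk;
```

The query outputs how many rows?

Base: id=9 (upload), depends_on=5, depth 0.
Iteration 1: join on id=5 -> index (id 5, depends_on=4, depth 1).
Iteration 2: join on id=4 -> release (id 4, depends_on=1, depth 2).
Iteration 3: join on id=1 -> package (id 1, depends_on=NULL, depth 3).
Iteration 4: depends_on is NULL; no match; recursion stops.
Total rows emitted: 4.

4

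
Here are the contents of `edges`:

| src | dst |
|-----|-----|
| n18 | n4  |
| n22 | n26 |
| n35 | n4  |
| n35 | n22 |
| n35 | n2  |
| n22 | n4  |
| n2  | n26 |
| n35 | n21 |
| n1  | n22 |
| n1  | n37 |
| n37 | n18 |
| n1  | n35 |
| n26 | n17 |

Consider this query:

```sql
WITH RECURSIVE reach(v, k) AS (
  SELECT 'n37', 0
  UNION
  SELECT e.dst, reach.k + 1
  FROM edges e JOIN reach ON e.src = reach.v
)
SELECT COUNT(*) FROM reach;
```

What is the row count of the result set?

Base: (n37, k=0).
Iteration 1: edges from {n37} -> (n18, k=1).
Iteration 2: edges from {n18} -> (n4, k=2).
Iteration 3: no outgoing edges from {n4}; recursion stops.
Total rows emitted: 3.

3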